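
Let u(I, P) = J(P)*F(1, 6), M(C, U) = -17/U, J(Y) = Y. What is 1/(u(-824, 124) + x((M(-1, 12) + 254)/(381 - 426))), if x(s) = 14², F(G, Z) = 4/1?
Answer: 1/692 ≈ 0.0014451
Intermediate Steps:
F(G, Z) = 4 (F(G, Z) = 4*1 = 4)
u(I, P) = 4*P (u(I, P) = P*4 = 4*P)
x(s) = 196
1/(u(-824, 124) + x((M(-1, 12) + 254)/(381 - 426))) = 1/(4*124 + 196) = 1/(496 + 196) = 1/692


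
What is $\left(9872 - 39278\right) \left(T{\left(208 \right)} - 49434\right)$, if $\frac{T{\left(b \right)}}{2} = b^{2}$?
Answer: $-1090786164$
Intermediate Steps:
$T{\left(b \right)} = 2 b^{2}$
$\left(9872 - 39278\right) \left(T{\left(208 \right)} - 49434\right) = \left(9872 - 39278\right) \left(2 \cdot 208^{2} - 49434\right) = - 29406 \left(2 \cdot 43264 - 49434\right) = - 29406 \left(86528 - 49434\right) = \left(-29406\right) 37094 = -1090786164$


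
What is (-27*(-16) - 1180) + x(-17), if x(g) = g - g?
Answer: -748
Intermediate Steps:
x(g) = 0
(-27*(-16) - 1180) + x(-17) = (-27*(-16) - 1180) + 0 = (432 - 1180) + 0 = -748 + 0 = -748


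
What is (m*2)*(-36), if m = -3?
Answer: 216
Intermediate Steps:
(m*2)*(-36) = -3*2*(-36) = -6*(-36) = 216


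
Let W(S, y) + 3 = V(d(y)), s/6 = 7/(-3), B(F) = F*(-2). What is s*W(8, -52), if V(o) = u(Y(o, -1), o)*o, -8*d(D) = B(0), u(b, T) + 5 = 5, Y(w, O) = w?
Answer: 42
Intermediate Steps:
B(F) = -2*F
u(b, T) = 0 (u(b, T) = -5 + 5 = 0)
d(D) = 0 (d(D) = -(-1)*0/4 = -⅛*0 = 0)
V(o) = 0 (V(o) = 0*o = 0)
s = -14 (s = 6*(7/(-3)) = 6*(7*(-⅓)) = 6*(-7/3) = -14)
W(S, y) = -3 (W(S, y) = -3 + 0 = -3)
s*W(8, -52) = -14*(-3) = 42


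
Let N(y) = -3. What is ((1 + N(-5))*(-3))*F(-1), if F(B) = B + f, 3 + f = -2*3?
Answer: -60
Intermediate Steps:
f = -9 (f = -3 - 2*3 = -3 - 6 = -9)
F(B) = -9 + B (F(B) = B - 9 = -9 + B)
((1 + N(-5))*(-3))*F(-1) = ((1 - 3)*(-3))*(-9 - 1) = -2*(-3)*(-10) = 6*(-10) = -60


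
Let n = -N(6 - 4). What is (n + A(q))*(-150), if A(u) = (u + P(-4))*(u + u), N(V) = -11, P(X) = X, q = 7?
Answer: -7950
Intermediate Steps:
A(u) = 2*u*(-4 + u) (A(u) = (u - 4)*(u + u) = (-4 + u)*(2*u) = 2*u*(-4 + u))
n = 11 (n = -1*(-11) = 11)
(n + A(q))*(-150) = (11 + 2*7*(-4 + 7))*(-150) = (11 + 2*7*3)*(-150) = (11 + 42)*(-150) = 53*(-150) = -7950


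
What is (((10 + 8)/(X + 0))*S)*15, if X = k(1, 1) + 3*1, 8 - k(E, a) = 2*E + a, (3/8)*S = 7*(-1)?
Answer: -630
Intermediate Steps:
S = -56/3 (S = 8*(7*(-1))/3 = (8/3)*(-7) = -56/3 ≈ -18.667)
k(E, a) = 8 - a - 2*E (k(E, a) = 8 - (2*E + a) = 8 - (a + 2*E) = 8 + (-a - 2*E) = 8 - a - 2*E)
X = 8 (X = (8 - 1*1 - 2*1) + 3*1 = (8 - 1 - 2) + 3 = 5 + 3 = 8)
(((10 + 8)/(X + 0))*S)*15 = (((10 + 8)/(8 + 0))*(-56/3))*15 = ((18/8)*(-56/3))*15 = ((18*(1/8))*(-56/3))*15 = ((9/4)*(-56/3))*15 = -42*15 = -630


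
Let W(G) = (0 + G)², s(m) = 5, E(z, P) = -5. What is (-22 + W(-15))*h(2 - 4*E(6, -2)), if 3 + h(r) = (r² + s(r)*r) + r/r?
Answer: 120176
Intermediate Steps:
W(G) = G²
h(r) = -2 + r² + 5*r (h(r) = -3 + ((r² + 5*r) + r/r) = -3 + ((r² + 5*r) + 1) = -3 + (1 + r² + 5*r) = -2 + r² + 5*r)
(-22 + W(-15))*h(2 - 4*E(6, -2)) = (-22 + (-15)²)*(-2 + (2 - 4*(-5))² + 5*(2 - 4*(-5))) = (-22 + 225)*(-2 + (2 + 20)² + 5*(2 + 20)) = 203*(-2 + 22² + 5*22) = 203*(-2 + 484 + 110) = 203*592 = 120176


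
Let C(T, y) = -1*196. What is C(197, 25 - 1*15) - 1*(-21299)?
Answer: 21103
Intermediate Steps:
C(T, y) = -196
C(197, 25 - 1*15) - 1*(-21299) = -196 - 1*(-21299) = -196 + 21299 = 21103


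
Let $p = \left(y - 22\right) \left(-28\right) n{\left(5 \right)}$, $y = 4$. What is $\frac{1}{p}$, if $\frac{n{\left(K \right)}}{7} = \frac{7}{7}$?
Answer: $\frac{1}{3528} \approx 0.00028345$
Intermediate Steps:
$n{\left(K \right)} = 7$ ($n{\left(K \right)} = 7 \cdot \frac{7}{7} = 7 \cdot 7 \cdot \frac{1}{7} = 7 \cdot 1 = 7$)
$p = 3528$ ($p = \left(4 - 22\right) \left(-28\right) 7 = \left(-18\right) \left(-28\right) 7 = 504 \cdot 7 = 3528$)
$\frac{1}{p} = \frac{1}{3528}$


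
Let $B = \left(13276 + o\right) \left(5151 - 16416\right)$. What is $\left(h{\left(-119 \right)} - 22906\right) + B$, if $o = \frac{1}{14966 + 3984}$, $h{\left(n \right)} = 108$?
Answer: $- \frac{566896597273}{3790} \approx -1.4958 \cdot 10^{8}$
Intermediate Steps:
$o = \frac{1}{18950} \approx 5.277 \cdot 10^{-5}$
$B = - \frac{566810192853}{3790}$ ($B = \left(13276 + \frac{1}{18950}\right) \left(5151 - 16416\right) = \frac{251580201}{18950} \left(-11265\right) = - \frac{566810192853}{3790} \approx -1.4955 \cdot 10^{8}$)
$\left(h{\left(-119 \right)} - 22906\right) + B = \left(108 - 22906\right) - \frac{566810192853}{3790} = -22798 - \frac{566810192853}{3790} = - \frac{566896597273}{3790}$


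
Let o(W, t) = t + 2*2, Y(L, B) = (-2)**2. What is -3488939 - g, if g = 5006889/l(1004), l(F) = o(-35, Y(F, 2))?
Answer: -32918401/8 ≈ -4.1148e+6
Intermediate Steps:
Y(L, B) = 4
o(W, t) = 4 + t (o(W, t) = t + 4 = 4 + t)
l(F) = 8 (l(F) = 4 + 4 = 8)
g = 5006889/8 ≈ 6.2586e+5
-3488939 - g = -3488939 - 1*5006889/8 = -3488939 - 5006889/8 = -32918401/8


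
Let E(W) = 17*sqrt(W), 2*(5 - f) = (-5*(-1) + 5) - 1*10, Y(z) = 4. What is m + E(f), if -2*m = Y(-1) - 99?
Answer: 95/2 + 17*sqrt(5) ≈ 85.513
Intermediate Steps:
m = 95/2 (m = -(4 - 99)/2 = -1/2*(-95) = 95/2 ≈ 47.500)
f = 5 (f = 5 - ((-5*(-1) + 5) - 1*10)/2 = 5 - ((5 + 5) - 10)/2 = 5 - (10 - 10)/2 = 5 - 1/2*0 = 5 + 0 = 5)
m + E(f) = 95/2 + 17*sqrt(5)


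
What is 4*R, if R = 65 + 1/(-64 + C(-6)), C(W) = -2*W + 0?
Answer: 3379/13 ≈ 259.92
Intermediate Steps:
C(W) = -2*W
R = 3379/52 (R = 65 + 1/(-64 - 2*(-6)) = 65 + 1/(-64 + 12) = 65 + 1/(-52) = 65 - 1/52 = 3379/52 ≈ 64.981)
4*R = 4*(3379/52) = 3379/13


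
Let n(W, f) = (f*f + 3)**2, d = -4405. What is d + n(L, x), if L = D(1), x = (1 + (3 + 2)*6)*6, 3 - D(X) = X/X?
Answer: 1197086396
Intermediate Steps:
D(X) = 2 (D(X) = 3 - X/X = 3 - 1*1 = 3 - 1 = 2)
x = 186 (x = (1 + 5*6)*6 = (1 + 30)*6 = 31*6 = 186)
L = 2
n(W, f) = (3 + f**2)**2 (n(W, f) = (f**2 + 3)**2 = (3 + f**2)**2)
d + n(L, x) = -4405 + (3 + 186**2)**2 = -4405 + (3 + 34596)**2 = -4405 + 34599**2 = -4405 + 1197090801 = 1197086396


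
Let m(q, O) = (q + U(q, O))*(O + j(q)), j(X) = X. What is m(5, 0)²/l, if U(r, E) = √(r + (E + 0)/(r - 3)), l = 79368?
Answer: 125/13228 + 125*√5/39684 ≈ 0.016493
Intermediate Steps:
U(r, E) = √(r + E/(-3 + r))
m(q, O) = (O + q)*(q + √((O + q*(-3 + q))/(-3 + q))) (m(q, O) = (q + √((O + q*(-3 + q))/(-3 + q)))*(O + q) = (O + q)*(q + √((O + q*(-3 + q))/(-3 + q))))
m(5, 0)²/l = (5² + 0*5 + 0*√((0 + 5*(-3 + 5))/(-3 + 5)) + 5*√((0 + 5*(-3 + 5))/(-3 + 5)))²/79368 = (25 + 0 + 0*√((0 + 5*2)/2) + 5*√((0 + 5*2)/2))²*(1/79368) = (25 + 0 + 0*√((0 + 10)/2) + 5*√((0 + 10)/2))²*(1/79368) = (25 + 0 + 0*√((½)*10) + 5*√((½)*10))²*(1/79368) = (25 + 0 + 0*√5 + 5*√5)²*(1/79368) = (25 + 0 + 0 + 5*√5)²*(1/79368) = (25 + 5*√5)²*(1/79368) = (25 + 5*√5)²/79368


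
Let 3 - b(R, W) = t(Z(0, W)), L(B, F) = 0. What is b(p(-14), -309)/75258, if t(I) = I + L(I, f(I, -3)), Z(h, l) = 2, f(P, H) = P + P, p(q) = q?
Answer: 1/75258 ≈ 1.3288e-5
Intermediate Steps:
f(P, H) = 2*P
t(I) = I (t(I) = I + 0 = I)
b(R, W) = 1 (b(R, W) = 3 - 1*2 = 3 - 2 = 1)
b(p(-14), -309)/75258 = 1/75258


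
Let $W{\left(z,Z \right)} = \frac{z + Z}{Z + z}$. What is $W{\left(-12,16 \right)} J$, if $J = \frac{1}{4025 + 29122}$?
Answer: $\frac{1}{33147} \approx 3.0169 \cdot 10^{-5}$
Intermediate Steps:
$W{\left(z,Z \right)} = 1$ ($W{\left(z,Z \right)} = \frac{Z + z}{Z + z} = 1$)
$J = \frac{1}{33147} \approx 3.0169 \cdot 10^{-5}$
$W{\left(-12,16 \right)} J = 1 \cdot \frac{1}{33147} = \frac{1}{33147}$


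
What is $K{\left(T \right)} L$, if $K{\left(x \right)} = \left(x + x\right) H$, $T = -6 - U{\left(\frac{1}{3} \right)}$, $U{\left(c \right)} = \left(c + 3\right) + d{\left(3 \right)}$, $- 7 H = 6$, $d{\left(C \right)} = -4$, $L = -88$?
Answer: $- \frac{5632}{7} \approx -804.57$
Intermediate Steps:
$H = - \frac{6}{7}$ ($H = \left(- \frac{1}{7}\right) 6 = - \frac{6}{7} \approx -0.85714$)
$U{\left(c \right)} = -1 + c$ ($U{\left(c \right)} = \left(c + 3\right) - 4 = \left(3 + c\right) - 4 = -1 + c$)
$T = - \frac{16}{3}$ ($T = -6 - \left(-1 + \frac{1}{3}\right) = -6 - - \frac{2}{3} = -6 + \frac{2}{3} = - \frac{16}{3} \approx -5.3333$)
$K{\left(x \right)} = - \frac{12 x}{7}$ ($K{\left(x \right)} = \left(x + x\right) \left(- \frac{6}{7}\right) = 2 x \left(- \frac{6}{7}\right) = - \frac{12 x}{7}$)
$K{\left(T \right)} L = \left(- \frac{12}{7}\right) \left(- \frac{16}{3}\right) \left(-88\right) = \frac{64}{7} \left(-88\right) = - \frac{5632}{7}$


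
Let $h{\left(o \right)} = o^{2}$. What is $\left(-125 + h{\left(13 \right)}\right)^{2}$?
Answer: $1936$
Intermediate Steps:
$\left(-125 + h{\left(13 \right)}\right)^{2} = \left(-125 + 13^{2}\right)^{2} = \left(-125 + 169\right)^{2} = 44^{2} = 1936$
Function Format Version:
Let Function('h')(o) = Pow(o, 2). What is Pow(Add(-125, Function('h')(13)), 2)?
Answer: 1936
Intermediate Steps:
Pow(Add(-125, Function('h')(13)), 2) = Pow(Add(-125, Pow(13, 2)), 2) = Pow(Add(-125, 169), 2) = Pow(44, 2) = 1936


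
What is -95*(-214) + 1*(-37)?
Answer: 20293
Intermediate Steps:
-95*(-214) + 1*(-37) = 20330 - 37 = 20293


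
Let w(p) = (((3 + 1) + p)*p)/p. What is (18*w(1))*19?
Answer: 1710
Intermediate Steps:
w(p) = 4 + p (w(p) = ((4 + p)*p)/p = (p*(4 + p))/p = 4 + p)
(18*w(1))*19 = (18*(4 + 1))*19 = (18*5)*19 = 90*19 = 1710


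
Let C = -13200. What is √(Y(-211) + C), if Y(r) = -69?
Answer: I*√13269 ≈ 115.19*I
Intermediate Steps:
√(Y(-211) + C) = √(-69 - 13200) = √(-13269) = I*√13269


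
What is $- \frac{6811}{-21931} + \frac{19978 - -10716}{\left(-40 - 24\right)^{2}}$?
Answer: $\frac{50074855}{6416384} \approx 7.8042$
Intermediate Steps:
$- \frac{6811}{-21931} + \frac{19978 - -10716}{\left(-40 - 24\right)^{2}} = \left(-6811\right) \left(- \frac{1}{21931}\right) + \frac{19978 + 10716}{\left(-64\right)^{2}} = \frac{973}{3133} + \frac{30694}{4096} = \frac{973}{3133} + 30694 \cdot \frac{1}{4096} = \frac{973}{3133} + \frac{15347}{2048} = \frac{50074855}{6416384}$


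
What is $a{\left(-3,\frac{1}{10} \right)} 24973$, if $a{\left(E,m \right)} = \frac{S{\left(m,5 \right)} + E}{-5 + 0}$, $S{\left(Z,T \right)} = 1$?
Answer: $\frac{49946}{5} \approx 9989.2$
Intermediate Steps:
$a{\left(E,m \right)} = - \frac{1}{5} - \frac{E}{5}$ ($a{\left(E,m \right)} = \frac{1 + E}{-5 + 0} = \frac{1 + E}{-5} = \left(1 + E\right) \left(- \frac{1}{5}\right) = - \frac{1}{5} - \frac{E}{5}$)
$a{\left(-3,\frac{1}{10} \right)} 24973 = \left(- \frac{1}{5} - - \frac{3}{5}\right) 24973 = \left(- \frac{1}{5} + \frac{3}{5}\right) 24973 = \frac{2}{5} \cdot 24973 = \frac{49946}{5}$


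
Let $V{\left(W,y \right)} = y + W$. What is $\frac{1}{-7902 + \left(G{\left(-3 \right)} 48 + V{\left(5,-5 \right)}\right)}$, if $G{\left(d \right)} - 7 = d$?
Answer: $- \frac{1}{7710} \approx -0.0001297$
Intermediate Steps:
$G{\left(d \right)} = 7 + d$
$V{\left(W,y \right)} = W + y$
$\frac{1}{-7902 + \left(G{\left(-3 \right)} 48 + V{\left(5,-5 \right)}\right)} = \frac{1}{-7902 + \left(\left(7 - 3\right) 48 + \left(5 - 5\right)\right)} = \frac{1}{-7902 + \left(4 \cdot 48 + 0\right)} = \frac{1}{-7902 + \left(192 + 0\right)} = \frac{1}{-7902 + 192} = \frac{1}{-7710} = - \frac{1}{7710}$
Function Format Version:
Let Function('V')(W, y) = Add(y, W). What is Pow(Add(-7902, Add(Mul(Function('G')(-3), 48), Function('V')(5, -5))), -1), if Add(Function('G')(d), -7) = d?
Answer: Rational(-1, 7710) ≈ -0.00012970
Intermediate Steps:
Function('G')(d) = Add(7, d)
Function('V')(W, y) = Add(W, y)
Pow(Add(-7902, Add(Mul(Function('G')(-3), 48), Function('V')(5, -5))), -1) = Pow(Add(-7902, Add(Mul(Add(7, -3), 48), Add(5, -5))), -1) = Pow(Add(-7902, Add(Mul(4, 48), 0)), -1) = Pow(Add(-7902, Add(192, 0)), -1) = Pow(Add(-7902, 192), -1) = Pow(-7710, -1) = Rational(-1, 7710)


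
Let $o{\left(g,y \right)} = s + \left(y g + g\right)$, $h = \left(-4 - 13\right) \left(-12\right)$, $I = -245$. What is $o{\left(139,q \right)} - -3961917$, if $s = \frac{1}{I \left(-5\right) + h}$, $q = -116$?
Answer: $\frac{5638736829}{1429} \approx 3.9459 \cdot 10^{6}$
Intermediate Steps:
$h = 204$ ($h = \left(-17\right) \left(-12\right) = 204$)
$s = \frac{1}{1429}$ ($s = \frac{1}{\left(-245\right) \left(-5\right) + 204} = \frac{1}{1225 + 204} = \frac{1}{1429} \approx 0.00069979$)
$o{\left(g,y \right)} = \frac{1}{1429} + g + g y$ ($o{\left(g,y \right)} = \frac{1}{1429} + \left(y g + g\right) = \frac{1}{1429} + \left(g y + g\right) = \frac{1}{1429} + \left(g + g y\right) = \frac{1}{1429} + g + g y$)
$o{\left(139,q \right)} - -3961917 = \left(\frac{1}{1429} + 139 + 139 \left(-116\right)\right) - -3961917 = \left(\frac{1}{1429} + 139 - 16124\right) + 3961917 = - \frac{22842564}{1429} + 3961917 = \frac{5638736829}{1429}$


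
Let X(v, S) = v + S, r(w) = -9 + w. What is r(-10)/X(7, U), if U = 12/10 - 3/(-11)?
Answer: -1045/466 ≈ -2.2425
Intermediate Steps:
U = 81/55 (U = 12*(1/10) - 3*(-1/11) = 6/5 + 3/11 = 81/55 ≈ 1.4727)
X(v, S) = S + v
r(-10)/X(7, U) = (-9 - 10)/(81/55 + 7) = -19/466/55 = -19*55/466 = -1045/466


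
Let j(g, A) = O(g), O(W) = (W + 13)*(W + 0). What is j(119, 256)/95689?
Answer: 1428/8699 ≈ 0.16416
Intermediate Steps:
O(W) = W*(13 + W) (O(W) = (13 + W)*W = W*(13 + W))
j(g, A) = g*(13 + g)
j(119, 256)/95689 = (119*(13 + 119))/95689 = (119*132)*(1/95689) = 15708*(1/95689) = 1428/8699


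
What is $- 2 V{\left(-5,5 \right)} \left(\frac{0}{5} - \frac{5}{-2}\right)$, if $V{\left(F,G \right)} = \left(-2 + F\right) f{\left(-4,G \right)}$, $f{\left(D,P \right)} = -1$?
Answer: $-35$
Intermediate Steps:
$V{\left(F,G \right)} = 2 - F$ ($V{\left(F,G \right)} = \left(-2 + F\right) \left(-1\right) = 2 - F$)
$- 2 V{\left(-5,5 \right)} \left(\frac{0}{5} - \frac{5}{-2}\right) = - 2 \left(2 - -5\right) \left(\frac{0}{5} - \frac{5}{-2}\right) = - 2 \left(2 + 5\right) \left(0 \cdot \frac{1}{5} - - \frac{5}{2}\right) = \left(-2\right) 7 \left(0 + \frac{5}{2}\right) = \left(-14\right) \frac{5}{2} = -35$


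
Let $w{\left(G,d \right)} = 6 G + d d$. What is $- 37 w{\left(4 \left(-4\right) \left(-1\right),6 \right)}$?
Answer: $-4884$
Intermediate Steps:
$w{\left(G,d \right)} = d^{2} + 6 G$ ($w{\left(G,d \right)} = 6 G + d^{2} = d^{2} + 6 G$)
$- 37 w{\left(4 \left(-4\right) \left(-1\right),6 \right)} = - 37 \left(6^{2} + 6 \cdot 4 \left(-4\right) \left(-1\right)\right) = - 37 \left(36 + 6 \left(\left(-16\right) \left(-1\right)\right)\right) = - 37 \left(36 + 6 \cdot 16\right) = - 37 \left(36 + 96\right) = \left(-37\right) 132 = -4884$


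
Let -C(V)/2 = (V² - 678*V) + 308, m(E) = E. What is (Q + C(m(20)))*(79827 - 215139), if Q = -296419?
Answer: 36630988080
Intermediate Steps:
C(V) = -616 - 2*V² + 1356*V (C(V) = -2*((V² - 678*V) + 308) = -2*(308 + V² - 678*V) = -616 - 2*V² + 1356*V)
(Q + C(m(20)))*(79827 - 215139) = (-296419 + (-616 - 2*20² + 1356*20))*(79827 - 215139) = (-296419 + (-616 - 2*400 + 27120))*(-135312) = (-296419 + (-616 - 800 + 27120))*(-135312) = (-296419 + 25704)*(-135312) = -270715*(-135312) = 36630988080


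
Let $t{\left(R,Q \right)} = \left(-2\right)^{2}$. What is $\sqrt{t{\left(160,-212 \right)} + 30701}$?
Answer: $\sqrt{30705} \approx 175.23$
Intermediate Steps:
$t{\left(R,Q \right)} = 4$
$\sqrt{t{\left(160,-212 \right)} + 30701} = \sqrt{4 + 30701} = \sqrt{30705}$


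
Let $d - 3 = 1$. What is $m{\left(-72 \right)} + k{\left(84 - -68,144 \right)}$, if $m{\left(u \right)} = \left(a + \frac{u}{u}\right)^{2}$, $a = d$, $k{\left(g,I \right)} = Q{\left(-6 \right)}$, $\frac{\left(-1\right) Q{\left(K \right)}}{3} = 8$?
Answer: $1$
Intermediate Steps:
$d = 4$ ($d = 3 + 1 = 4$)
$Q{\left(K \right)} = -24$ ($Q{\left(K \right)} = \left(-3\right) 8 = -24$)
$k{\left(g,I \right)} = -24$
$a = 4$
$m{\left(u \right)} = 25$ ($m{\left(u \right)} = \left(4 + \frac{u}{u}\right)^{2} = \left(4 + 1\right)^{2} = 5^{2} = 25$)
$m{\left(-72 \right)} + k{\left(84 - -68,144 \right)} = 25 - 24 = 1$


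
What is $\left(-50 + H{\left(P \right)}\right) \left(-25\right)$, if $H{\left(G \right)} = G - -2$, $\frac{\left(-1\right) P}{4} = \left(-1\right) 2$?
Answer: $1000$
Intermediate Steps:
$P = 8$ ($P = - 4 \left(\left(-1\right) 2\right) = \left(-4\right) \left(-2\right) = 8$)
$H{\left(G \right)} = 2 + G$ ($H{\left(G \right)} = G + 2 = 2 + G$)
$\left(-50 + H{\left(P \right)}\right) \left(-25\right) = \left(-50 + \left(2 + 8\right)\right) \left(-25\right) = \left(-50 + 10\right) \left(-25\right) = \left(-40\right) \left(-25\right) = 1000$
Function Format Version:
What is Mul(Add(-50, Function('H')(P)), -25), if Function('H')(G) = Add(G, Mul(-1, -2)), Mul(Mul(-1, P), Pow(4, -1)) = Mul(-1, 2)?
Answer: 1000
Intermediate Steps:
P = 8 (P = Mul(-4, Mul(-1, 2)) = Mul(-4, -2) = 8)
Function('H')(G) = Add(2, G) (Function('H')(G) = Add(G, 2) = Add(2, G))
Mul(Add(-50, Function('H')(P)), -25) = Mul(Add(-50, Add(2, 8)), -25) = Mul(Add(-50, 10), -25) = Mul(-40, -25) = 1000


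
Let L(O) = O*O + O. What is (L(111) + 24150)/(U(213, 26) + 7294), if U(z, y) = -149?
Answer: 36582/7145 ≈ 5.1199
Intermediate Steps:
L(O) = O + O² (L(O) = O² + O = O + O²)
(L(111) + 24150)/(U(213, 26) + 7294) = (111*(1 + 111) + 24150)/(-149 + 7294) = (111*112 + 24150)/7145 = (12432 + 24150)*(1/7145) = 36582*(1/7145) = 36582/7145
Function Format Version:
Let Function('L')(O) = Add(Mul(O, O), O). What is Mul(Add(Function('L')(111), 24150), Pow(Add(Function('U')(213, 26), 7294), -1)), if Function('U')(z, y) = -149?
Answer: Rational(36582, 7145) ≈ 5.1199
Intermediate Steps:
Function('L')(O) = Add(O, Pow(O, 2)) (Function('L')(O) = Add(Pow(O, 2), O) = Add(O, Pow(O, 2)))
Mul(Add(Function('L')(111), 24150), Pow(Add(Function('U')(213, 26), 7294), -1)) = Mul(Add(Mul(111, Add(1, 111)), 24150), Pow(Add(-149, 7294), -1)) = Mul(Add(Mul(111, 112), 24150), Pow(7145, -1)) = Mul(Add(12432, 24150), Rational(1, 7145)) = Mul(36582, Rational(1, 7145)) = Rational(36582, 7145)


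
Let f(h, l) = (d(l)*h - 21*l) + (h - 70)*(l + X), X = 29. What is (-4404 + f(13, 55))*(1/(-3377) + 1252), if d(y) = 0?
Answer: -43747147041/3377 ≈ -1.2954e+7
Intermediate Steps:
f(h, l) = -21*l + (-70 + h)*(29 + l) (f(h, l) = (0*h - 21*l) + (h - 70)*(l + 29) = (0 - 21*l) + (-70 + h)*(29 + l) = -21*l + (-70 + h)*(29 + l))
(-4404 + f(13, 55))*(1/(-3377) + 1252) = (-4404 + (-2030 - 91*55 + 29*13 + 13*55))*(1/(-3377) + 1252) = (-4404 + (-2030 - 5005 + 377 + 715))*(-1/3377 + 1252) = (-4404 - 5943)*(4228003/3377) = -10347*4228003/3377 = -43747147041/3377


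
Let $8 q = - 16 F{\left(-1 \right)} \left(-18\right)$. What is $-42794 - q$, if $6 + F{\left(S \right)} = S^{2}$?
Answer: $-42614$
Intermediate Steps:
$F{\left(S \right)} = -6 + S^{2}$
$q = -180$ ($q = \frac{- 16 \left(-6 + \left(-1\right)^{2}\right) \left(-18\right)}{8} = \frac{- 16 \left(-6 + 1\right) \left(-18\right)}{8} = \frac{\left(-16\right) \left(-5\right) \left(-18\right)}{8} = \frac{80 \left(-18\right)}{8} = \frac{1}{8} \left(-1440\right) = -180$)
$-42794 - q = -42794 - -180 = -42794 + 180 = -42614$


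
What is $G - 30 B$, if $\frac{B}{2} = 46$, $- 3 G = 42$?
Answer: $-2774$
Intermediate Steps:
$G = -14$ ($G = \left(- \frac{1}{3}\right) 42 = -14$)
$B = 92$ ($B = 2 \cdot 46 = 92$)
$G - 30 B = -14 - 2760 = -2774$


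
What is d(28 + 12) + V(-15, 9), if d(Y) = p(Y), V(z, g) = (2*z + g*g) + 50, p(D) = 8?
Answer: 109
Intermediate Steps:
V(z, g) = 50 + g² + 2*z (V(z, g) = (2*z + g²) + 50 = (g² + 2*z) + 50 = 50 + g² + 2*z)
d(Y) = 8
d(28 + 12) + V(-15, 9) = 8 + (50 + 9² + 2*(-15)) = 8 + (50 + 81 - 30) = 8 + 101 = 109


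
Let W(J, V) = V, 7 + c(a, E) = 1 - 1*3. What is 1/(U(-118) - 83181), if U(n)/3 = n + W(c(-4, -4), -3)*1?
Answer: -1/83544 ≈ -1.1970e-5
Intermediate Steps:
c(a, E) = -9 (c(a, E) = -7 + (1 - 1*3) = -7 + (1 - 3) = -7 - 2 = -9)
U(n) = -9 + 3*n (U(n) = 3*(n - 3*1) = 3*(n - 3) = 3*(-3 + n) = -9 + 3*n)
1/(U(-118) - 83181) = 1/((-9 + 3*(-118)) - 83181) = 1/((-9 - 354) - 83181) = 1/(-363 - 83181) = 1/(-83544) = -1/83544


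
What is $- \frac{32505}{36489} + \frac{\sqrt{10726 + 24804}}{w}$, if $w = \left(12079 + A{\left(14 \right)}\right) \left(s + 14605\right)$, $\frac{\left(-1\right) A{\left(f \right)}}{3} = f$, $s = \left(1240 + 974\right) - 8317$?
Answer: $- \frac{10835}{12163} + \frac{\sqrt{35530}}{102338574} \approx -0.89081$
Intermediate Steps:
$s = -6103$ ($s = 2214 - 8317 = -6103$)
$A{\left(f \right)} = - 3 f$
$w = 102338574$ ($w = \left(12079 - 42\right) \left(-6103 + 14605\right) = \left(12079 - 42\right) 8502 = 12037 \cdot 8502 = 102338574$)
$- \frac{32505}{36489} + \frac{\sqrt{10726 + 24804}}{w} = - \frac{32505}{36489} + \frac{\sqrt{10726 + 24804}}{102338574} = \left(-32505\right) \frac{1}{36489} + \sqrt{35530} \cdot \frac{1}{102338574} = - \frac{10835}{12163} + \frac{\sqrt{35530}}{102338574}$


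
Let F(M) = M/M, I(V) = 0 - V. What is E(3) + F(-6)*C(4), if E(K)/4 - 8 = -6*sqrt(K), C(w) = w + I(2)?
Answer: 34 - 24*sqrt(3) ≈ -7.5692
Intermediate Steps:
I(V) = -V
F(M) = 1
C(w) = -2 + w (C(w) = w - 1*2 = w - 2 = -2 + w)
E(K) = 32 - 24*sqrt(K) (E(K) = 32 + 4*(-6*sqrt(K)) = 32 - 24*sqrt(K))
E(3) + F(-6)*C(4) = (32 - 24*sqrt(3)) + 1*(-2 + 4) = (32 - 24*sqrt(3)) + 1*2 = (32 - 24*sqrt(3)) + 2 = 34 - 24*sqrt(3)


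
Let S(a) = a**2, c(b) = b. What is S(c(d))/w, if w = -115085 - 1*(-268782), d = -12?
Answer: 144/153697 ≈ 0.00093691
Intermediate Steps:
w = 153697 (w = -115085 + 268782 = 153697)
S(c(d))/w = (-12)**2/153697 = 144*(1/153697) = 144/153697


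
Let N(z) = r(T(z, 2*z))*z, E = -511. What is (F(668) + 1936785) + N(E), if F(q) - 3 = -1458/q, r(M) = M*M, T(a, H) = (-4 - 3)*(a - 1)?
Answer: -2191670201281/334 ≈ -6.5619e+9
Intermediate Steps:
T(a, H) = 7 - 7*a (T(a, H) = -7*(-1 + a) = 7 - 7*a)
r(M) = M²
N(z) = z*(7 - 7*z)² (N(z) = (7 - 7*z)²*z = z*(7 - 7*z)²)
F(q) = 3 - 1458/q
(F(668) + 1936785) + N(E) = ((3 - 1458/668) + 1936785) + 49*(-511)*(-1 - 511)² = ((3 - 1458*1/668) + 1936785) + 49*(-511)*(-512)² = ((3 - 729/334) + 1936785) + 49*(-511)*262144 = (273/334 + 1936785) - 6563823616 = 646886463/334 - 6563823616 = -2191670201281/334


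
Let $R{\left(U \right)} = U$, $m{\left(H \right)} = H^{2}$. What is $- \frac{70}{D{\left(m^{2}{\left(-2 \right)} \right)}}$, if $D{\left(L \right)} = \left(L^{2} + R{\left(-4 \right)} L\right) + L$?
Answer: $- \frac{35}{104} \approx -0.33654$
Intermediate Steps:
$D{\left(L \right)} = L^{2} - 3 L$ ($D{\left(L \right)} = \left(L^{2} - 4 L\right) + L = L^{2} - 3 L$)
$- \frac{70}{D{\left(m^{2}{\left(-2 \right)} \right)}} = - \frac{70}{\left(\left(-2\right)^{2}\right)^{2} \left(-3 + \left(\left(-2\right)^{2}\right)^{2}\right)} = - \frac{70}{4^{2} \left(-3 + 4^{2}\right)} = - \frac{70}{16 \left(-3 + 16\right)} = - \frac{70}{16 \cdot 13} = - \frac{70}{208} = \left(-70\right) \frac{1}{208} = - \frac{35}{104}$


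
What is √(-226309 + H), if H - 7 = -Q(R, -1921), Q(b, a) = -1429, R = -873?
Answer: I*√224873 ≈ 474.21*I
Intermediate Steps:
H = 1436 (H = 7 - 1*(-1429) = 7 + 1429 = 1436)
√(-226309 + H) = √(-226309 + 1436) = √(-224873) = I*√224873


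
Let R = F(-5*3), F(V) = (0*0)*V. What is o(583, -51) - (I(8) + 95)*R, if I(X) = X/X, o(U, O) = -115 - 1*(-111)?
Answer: -4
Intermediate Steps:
F(V) = 0 (F(V) = 0*V = 0)
o(U, O) = -4 (o(U, O) = -115 + 111 = -4)
I(X) = 1
R = 0
o(583, -51) - (I(8) + 95)*R = -4 - (1 + 95)*0 = -4 - 96*0 = -4 - 1*0 = -4 + 0 = -4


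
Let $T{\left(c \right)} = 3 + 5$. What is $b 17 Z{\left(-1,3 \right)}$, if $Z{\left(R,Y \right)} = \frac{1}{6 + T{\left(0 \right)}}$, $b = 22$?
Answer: $\frac{187}{7} \approx 26.714$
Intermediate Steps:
$T{\left(c \right)} = 8$
$Z{\left(R,Y \right)} = \frac{1}{14}$ ($Z{\left(R,Y \right)} = \frac{1}{6 + 8} = \frac{1}{14}$)
$b 17 Z{\left(-1,3 \right)} = 22 \cdot 17 \cdot \frac{1}{14} = 374 \cdot \frac{1}{14} = \frac{187}{7}$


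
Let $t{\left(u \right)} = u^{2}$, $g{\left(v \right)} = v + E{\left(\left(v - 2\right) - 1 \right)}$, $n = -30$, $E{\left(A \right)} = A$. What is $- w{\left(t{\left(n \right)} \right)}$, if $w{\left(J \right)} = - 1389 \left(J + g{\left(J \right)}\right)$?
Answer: $3746133$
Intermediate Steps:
$g{\left(v \right)} = -3 + 2 v$ ($g{\left(v \right)} = v + \left(\left(v - 2\right) - 1\right) = v + \left(\left(-2 + v\right) - 1\right) = v + \left(-3 + v\right) = -3 + 2 v$)
$w{\left(J \right)} = 4167 - 4167 J$ ($w{\left(J \right)} = - 1389 \left(J + \left(-3 + 2 J\right)\right) = - 1389 \left(-3 + 3 J\right) = 4167 - 4167 J$)
$- w{\left(t{\left(n \right)} \right)} = - (4167 - 4167 \left(-30\right)^{2}) = - (4167 - 3750300) = \left(-1\right) \left(-3746133\right) = 3746133$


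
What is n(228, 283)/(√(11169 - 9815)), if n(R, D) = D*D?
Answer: 80089*√1354/1354 ≈ 2176.5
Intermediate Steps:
n(R, D) = D²
n(228, 283)/(√(11169 - 9815)) = 283²/(√(11169 - 9815)) = 80089/(√1354) = 80089*(√1354/1354) = 80089*√1354/1354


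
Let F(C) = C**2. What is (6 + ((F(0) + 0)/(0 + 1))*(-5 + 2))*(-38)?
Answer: -228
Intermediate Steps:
(6 + ((F(0) + 0)/(0 + 1))*(-5 + 2))*(-38) = (6 + ((0**2 + 0)/(0 + 1))*(-5 + 2))*(-38) = (6 + ((0 + 0)/1)*(-3))*(-38) = (6 + (0*1)*(-3))*(-38) = (6 + 0*(-3))*(-38) = (6 + 0)*(-38) = 6*(-38) = -228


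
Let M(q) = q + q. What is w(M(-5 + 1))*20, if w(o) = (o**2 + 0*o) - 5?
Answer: 1180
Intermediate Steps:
M(q) = 2*q
w(o) = -5 + o**2 (w(o) = (o**2 + 0) - 5 = o**2 - 5 = -5 + o**2)
w(M(-5 + 1))*20 = (-5 + (2*(-5 + 1))**2)*20 = (-5 + (2*(-4))**2)*20 = (-5 + (-8)**2)*20 = (-5 + 64)*20 = 59*20 = 1180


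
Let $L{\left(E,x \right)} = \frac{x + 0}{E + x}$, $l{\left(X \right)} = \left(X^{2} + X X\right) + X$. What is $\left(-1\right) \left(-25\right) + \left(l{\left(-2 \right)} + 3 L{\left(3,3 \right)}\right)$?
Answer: $\frac{65}{2} \approx 32.5$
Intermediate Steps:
$l{\left(X \right)} = X + 2 X^{2}$ ($l{\left(X \right)} = \left(X^{2} + X^{2}\right) + X = 2 X^{2} + X = X + 2 X^{2}$)
$L{\left(E,x \right)} = \frac{x}{E + x}$
$\left(-1\right) \left(-25\right) + \left(l{\left(-2 \right)} + 3 L{\left(3,3 \right)}\right) = \left(-1\right) \left(-25\right) - \left(2 \left(1 + 2 \left(-2\right)\right) - \frac{9}{3 + 3}\right) = 25 - \left(2 \left(1 - 4\right) - \frac{9}{6}\right) = 25 + \left(\left(-2\right) \left(-3\right) + 3 \cdot 3 \cdot \frac{1}{6}\right) = 25 + \left(6 + 3 \cdot \frac{1}{2}\right) = 25 + \left(6 + \frac{3}{2}\right) = 25 + \frac{15}{2} = \frac{65}{2}$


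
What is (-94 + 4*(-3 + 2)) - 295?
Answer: -393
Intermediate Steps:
(-94 + 4*(-3 + 2)) - 295 = (-94 + 4*(-1)) - 295 = (-94 - 4) - 295 = -98 - 295 = -393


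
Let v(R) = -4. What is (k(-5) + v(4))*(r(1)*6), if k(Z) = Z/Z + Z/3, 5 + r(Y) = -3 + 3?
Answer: 140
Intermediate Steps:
r(Y) = -5 (r(Y) = -5 + (-3 + 3) = -5 + 0 = -5)
k(Z) = 1 + Z/3 (k(Z) = 1 + Z*(⅓) = 1 + Z/3)
(k(-5) + v(4))*(r(1)*6) = ((1 + (⅓)*(-5)) - 4)*(-5*6) = ((1 - 5/3) - 4)*(-30) = (-⅔ - 4)*(-30) = -14/3*(-30) = 140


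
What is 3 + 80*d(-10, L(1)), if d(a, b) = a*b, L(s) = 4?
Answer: -3197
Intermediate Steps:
3 + 80*d(-10, L(1)) = 3 + 80*(-10*4) = 3 + 80*(-40) = 3 - 3200 = -3197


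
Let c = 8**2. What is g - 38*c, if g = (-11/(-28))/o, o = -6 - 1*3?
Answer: -612875/252 ≈ -2432.0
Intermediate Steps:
o = -9 (o = -6 - 3 = -9)
c = 64
g = -11/252 (g = -11/(-28)/(-9) = -11*(-1/28)*(-1/9) = (11/28)*(-1/9) = -11/252 ≈ -0.043651)
g - 38*c = -11/252 - 38*64 = -11/252 - 2432 = -612875/252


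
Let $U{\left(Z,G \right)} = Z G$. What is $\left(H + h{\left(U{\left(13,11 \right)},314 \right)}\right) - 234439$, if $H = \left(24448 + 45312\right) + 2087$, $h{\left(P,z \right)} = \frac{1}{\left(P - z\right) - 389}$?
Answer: $- \frac{91051521}{560} \approx -1.6259 \cdot 10^{5}$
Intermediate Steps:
$U{\left(Z,G \right)} = G Z$
$h{\left(P,z \right)} = \frac{1}{-389 + P - z}$
$H = 71847$ ($H = 69760 + 2087 = 71847$)
$\left(H + h{\left(U{\left(13,11 \right)},314 \right)}\right) - 234439 = \left(71847 - \frac{1}{389 + 314 - 11 \cdot 13}\right) - 234439 = \left(71847 - \frac{1}{389 + 314 - 143}\right) - 234439 = \left(71847 - \frac{1}{560}\right) - 234439 = \frac{40234319}{560} - 234439 = - \frac{91051521}{560}$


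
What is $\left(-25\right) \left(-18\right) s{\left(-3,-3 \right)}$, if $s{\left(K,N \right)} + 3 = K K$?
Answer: $2700$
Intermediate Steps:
$s{\left(K,N \right)} = -3 + K^{2}$ ($s{\left(K,N \right)} = -3 + K K = -3 + K^{2}$)
$\left(-25\right) \left(-18\right) s{\left(-3,-3 \right)} = \left(-25\right) \left(-18\right) \left(-3 + \left(-3\right)^{2}\right) = 450 \left(-3 + 9\right) = 450 \cdot 6 = 2700$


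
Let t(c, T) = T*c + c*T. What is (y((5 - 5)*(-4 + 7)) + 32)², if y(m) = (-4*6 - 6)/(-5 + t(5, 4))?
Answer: 47524/49 ≈ 969.88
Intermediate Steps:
t(c, T) = 2*T*c (t(c, T) = T*c + T*c = 2*T*c)
y(m) = -6/7 (y(m) = (-4*6 - 6)/(-5 + 2*4*5) = (-24 - 6)/(-5 + 40) = -30/35 = -30*1/35 = -6/7)
(y((5 - 5)*(-4 + 7)) + 32)² = (-6/7 + 32)² = (218/7)² = 47524/49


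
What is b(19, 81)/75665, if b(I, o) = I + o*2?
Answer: 181/75665 ≈ 0.0023921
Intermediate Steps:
b(I, o) = I + 2*o
b(19, 81)/75665 = (19 + 2*81)/75665 = (19 + 162)*(1/75665) = 181*(1/75665) = 181/75665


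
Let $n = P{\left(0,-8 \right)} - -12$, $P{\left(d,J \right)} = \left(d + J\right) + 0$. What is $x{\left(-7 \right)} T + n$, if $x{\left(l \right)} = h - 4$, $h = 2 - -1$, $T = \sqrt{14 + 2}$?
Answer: $0$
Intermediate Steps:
$T = 4$ ($T = \sqrt{16} = 4$)
$h = 3$ ($h = 2 + 1 = 3$)
$x{\left(l \right)} = -1$ ($x{\left(l \right)} = 3 - 4 = -1$)
$P{\left(d,J \right)} = J + d$ ($P{\left(d,J \right)} = \left(J + d\right) + 0 = J + d$)
$n = 4$ ($n = \left(-8 + 0\right) - -12 = -8 + 12 = 4$)
$x{\left(-7 \right)} T + n = \left(-1\right) 4 + 4 = -4 + 4 = 0$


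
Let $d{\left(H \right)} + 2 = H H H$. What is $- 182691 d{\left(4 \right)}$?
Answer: $-11326842$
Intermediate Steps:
$d{\left(H \right)} = -2 + H^{3}$ ($d{\left(H \right)} = -2 + H H H = -2 + H^{2} H = -2 + H^{3}$)
$- 182691 d{\left(4 \right)} = - 182691 \left(-2 + 4^{3}\right) = - 182691 \left(-2 + 64\right) = \left(-182691\right) 62 = -11326842$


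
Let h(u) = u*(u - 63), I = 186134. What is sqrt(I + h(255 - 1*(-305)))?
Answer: 9*sqrt(5734) ≈ 681.51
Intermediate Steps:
h(u) = u*(-63 + u)
sqrt(I + h(255 - 1*(-305))) = sqrt(186134 + (255 - 1*(-305))*(-63 + (255 - 1*(-305)))) = sqrt(186134 + (255 + 305)*(-63 + (255 + 305))) = sqrt(186134 + 560*(-63 + 560)) = sqrt(186134 + 560*497) = sqrt(186134 + 278320) = sqrt(464454) = 9*sqrt(5734)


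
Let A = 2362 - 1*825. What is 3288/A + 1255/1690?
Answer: 1497131/519506 ≈ 2.8818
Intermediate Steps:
A = 1537 (A = 2362 - 825 = 1537)
3288/A + 1255/1690 = 3288/1537 + 1255/1690 = 3288*(1/1537) + 1255*(1/1690) = 3288/1537 + 251/338 = 1497131/519506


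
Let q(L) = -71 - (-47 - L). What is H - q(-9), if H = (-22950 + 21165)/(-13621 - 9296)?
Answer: 252682/7639 ≈ 33.078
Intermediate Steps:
q(L) = -24 + L (q(L) = -71 + (47 + L) = -24 + L)
H = 595/7639 (H = -1785/(-22917) = -1785*(-1/22917) = 595/7639 ≈ 0.077890)
H - q(-9) = 595/7639 - (-24 - 9) = 595/7639 - 1*(-33) = 595/7639 + 33 = 252682/7639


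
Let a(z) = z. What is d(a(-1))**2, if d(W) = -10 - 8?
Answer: 324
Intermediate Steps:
d(W) = -18
d(a(-1))**2 = (-18)**2 = 324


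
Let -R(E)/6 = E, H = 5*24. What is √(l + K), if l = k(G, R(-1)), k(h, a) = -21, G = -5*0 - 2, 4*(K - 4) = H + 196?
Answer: √62 ≈ 7.8740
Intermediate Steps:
H = 120
R(E) = -6*E
K = 83 (K = 4 + (120 + 196)/4 = 4 + (¼)*316 = 4 + 79 = 83)
G = -2 (G = 0 - 2 = -2)
l = -21
√(l + K) = √(-21 + 83) = √62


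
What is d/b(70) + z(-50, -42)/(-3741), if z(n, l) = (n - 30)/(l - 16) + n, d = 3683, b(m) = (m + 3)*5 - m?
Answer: 133326979/10668085 ≈ 12.498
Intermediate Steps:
b(m) = 15 + 4*m (b(m) = (3 + m)*5 - m = (15 + 5*m) - m = 15 + 4*m)
z(n, l) = n + (-30 + n)/(-16 + l) (z(n, l) = (-30 + n)/(-16 + l) + n = n + (-30 + n)/(-16 + l))
d/b(70) + z(-50, -42)/(-3741) = 3683/(15 + 4*70) + ((-30 - 15*(-50) - 42*(-50))/(-16 - 42))/(-3741) = 3683/(15 + 280) + ((-30 + 750 + 2100)/(-58))*(-1/3741) = 3683/295 - 1/58*2820*(-1/3741) = 3683*(1/295) - 1410/29*(-1/3741) = 3683/295 + 470/36163 = 133326979/10668085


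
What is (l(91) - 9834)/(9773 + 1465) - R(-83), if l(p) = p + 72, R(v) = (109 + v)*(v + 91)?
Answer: -2347175/11238 ≈ -208.86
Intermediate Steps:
R(v) = (91 + v)*(109 + v) (R(v) = (109 + v)*(91 + v) = (91 + v)*(109 + v))
l(p) = 72 + p
(l(91) - 9834)/(9773 + 1465) - R(-83) = ((72 + 91) - 9834)/(9773 + 1465) - (9919 + (-83)² + 200*(-83)) = (163 - 9834)/11238 - (9919 + 6889 - 16600) = -9671*1/11238 - 1*208 = -9671/11238 - 208 = -2347175/11238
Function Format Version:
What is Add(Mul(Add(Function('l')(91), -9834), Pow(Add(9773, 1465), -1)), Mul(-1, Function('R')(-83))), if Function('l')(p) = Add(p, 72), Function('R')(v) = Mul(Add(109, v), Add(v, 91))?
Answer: Rational(-2347175, 11238) ≈ -208.86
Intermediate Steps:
Function('R')(v) = Mul(Add(91, v), Add(109, v)) (Function('R')(v) = Mul(Add(109, v), Add(91, v)) = Mul(Add(91, v), Add(109, v)))
Function('l')(p) = Add(72, p)
Add(Mul(Add(Function('l')(91), -9834), Pow(Add(9773, 1465), -1)), Mul(-1, Function('R')(-83))) = Add(Mul(Add(Add(72, 91), -9834), Pow(Add(9773, 1465), -1)), Mul(-1, Add(9919, Pow(-83, 2), Mul(200, -83)))) = Add(Mul(Add(163, -9834), Pow(11238, -1)), Mul(-1, Add(9919, 6889, -16600))) = Add(Mul(-9671, Rational(1, 11238)), Mul(-1, 208)) = Add(Rational(-9671, 11238), -208) = Rational(-2347175, 11238)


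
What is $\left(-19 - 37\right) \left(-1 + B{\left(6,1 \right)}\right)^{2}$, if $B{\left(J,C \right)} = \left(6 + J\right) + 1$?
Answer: $-8064$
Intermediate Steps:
$B{\left(J,C \right)} = 7 + J$
$\left(-19 - 37\right) \left(-1 + B{\left(6,1 \right)}\right)^{2} = \left(-19 - 37\right) \left(-1 + \left(7 + 6\right)\right)^{2} = - 56 \left(-1 + 13\right)^{2} = - 56 \cdot 12^{2} = \left(-56\right) 144 = -8064$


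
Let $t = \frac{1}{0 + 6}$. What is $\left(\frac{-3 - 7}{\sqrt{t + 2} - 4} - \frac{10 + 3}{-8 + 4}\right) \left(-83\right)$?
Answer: $- \frac{2039}{4} - 10 \sqrt{78} \approx -598.07$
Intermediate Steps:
$t = \frac{1}{6} \approx 0.16667$
$\left(\frac{-3 - 7}{\sqrt{t + 2} - 4} - \frac{10 + 3}{-8 + 4}\right) \left(-83\right) = \left(\frac{-3 - 7}{\sqrt{\frac{1}{6} + 2} - 4} - \frac{10 + 3}{-8 + 4}\right) \left(-83\right) = \left(- \frac{10}{\sqrt{\frac{13}{6}} - 4} - \frac{13}{-4}\right) \left(-83\right) = \left(- \frac{10}{\frac{\sqrt{78}}{6} - 4} - 13 \left(- \frac{1}{4}\right)\right) \left(-83\right) = \left(- \frac{10}{-4 + \frac{\sqrt{78}}{6}} - - \frac{13}{4}\right) \left(-83\right) = \left(- \frac{10}{-4 + \frac{\sqrt{78}}{6}} + \frac{13}{4}\right) \left(-83\right) = \left(\frac{13}{4} - \frac{10}{-4 + \frac{\sqrt{78}}{6}}\right) \left(-83\right) = - \frac{1079}{4} + \frac{830}{-4 + \frac{\sqrt{78}}{6}}$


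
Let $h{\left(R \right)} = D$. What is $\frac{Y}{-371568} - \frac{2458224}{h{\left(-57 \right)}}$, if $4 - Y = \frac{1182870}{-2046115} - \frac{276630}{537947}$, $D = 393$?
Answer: $- \frac{8378148296154735572677}{1339427274802691106} \approx -6255.0$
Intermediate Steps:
$Y = \frac{1121028772792}{220140285181}$ ($Y = 4 - \left(\frac{1182870}{-2046115} - \frac{276630}{537947}\right) = 4 - \left(1182870 \left(- \frac{1}{2046115}\right) - \frac{276630}{537947}\right) = 4 - \left(- \frac{236574}{409223} - \frac{276630}{537947}\right) = 4 - - \frac{240467632068}{220140285181} = 4 + \frac{240467632068}{220140285181} = \frac{1121028772792}{220140285181} \approx 5.0923$)
$h{\left(R \right)} = 393$
$\frac{Y}{-371568} - \frac{2458224}{h{\left(-57 \right)}} = \frac{1121028772792}{220140285181 \left(-371568\right)} - \frac{2458224}{393} = \frac{1121028772792}{220140285181} \left(- \frac{1}{371568}\right) - \frac{819408}{131} = - \frac{140128596599}{10224635685516726} - \frac{819408}{131} = - \frac{8378148296154735572677}{1339427274802691106}$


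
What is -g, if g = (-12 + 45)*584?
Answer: -19272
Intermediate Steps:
g = 19272 (g = 33*584 = 19272)
-g = -1*19272 = -19272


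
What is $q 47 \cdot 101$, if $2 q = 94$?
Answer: $223109$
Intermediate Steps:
$q = 47$ ($q = \frac{1}{2} \cdot 94 = 47$)
$q 47 \cdot 101 = 47 \cdot 47 \cdot 101 = 2209 \cdot 101 = 223109$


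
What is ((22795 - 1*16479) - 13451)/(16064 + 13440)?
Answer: -7135/29504 ≈ -0.24183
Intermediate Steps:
((22795 - 1*16479) - 13451)/(16064 + 13440) = ((22795 - 16479) - 13451)/29504 = (6316 - 13451)*(1/29504) = -7135*1/29504 = -7135/29504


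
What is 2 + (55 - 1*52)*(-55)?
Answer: -163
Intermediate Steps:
2 + (55 - 1*52)*(-55) = 2 + (55 - 52)*(-55) = 2 + 3*(-55) = 2 - 165 = -163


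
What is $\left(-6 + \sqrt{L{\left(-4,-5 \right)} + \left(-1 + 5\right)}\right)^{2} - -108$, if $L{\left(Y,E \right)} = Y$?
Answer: $144$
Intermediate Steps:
$\left(-6 + \sqrt{L{\left(-4,-5 \right)} + \left(-1 + 5\right)}\right)^{2} - -108 = \left(-6 + \sqrt{-4 + \left(-1 + 5\right)}\right)^{2} - -108 = \left(-6 + \sqrt{-4 + 4}\right)^{2} + 108 = \left(-6 + \sqrt{0}\right)^{2} + 108 = \left(-6 + 0\right)^{2} + 108 = \left(-6\right)^{2} + 108 = 36 + 108 = 144$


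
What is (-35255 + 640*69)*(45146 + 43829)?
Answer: 792322375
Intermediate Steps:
(-35255 + 640*69)*(45146 + 43829) = (-35255 + 44160)*88975 = 8905*88975 = 792322375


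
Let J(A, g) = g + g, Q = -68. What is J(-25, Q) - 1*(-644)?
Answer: 508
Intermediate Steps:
J(A, g) = 2*g
J(-25, Q) - 1*(-644) = 2*(-68) - 1*(-644) = -136 + 644 = 508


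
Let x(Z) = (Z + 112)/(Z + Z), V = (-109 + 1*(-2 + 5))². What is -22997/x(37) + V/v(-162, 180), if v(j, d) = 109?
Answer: -183819638/16241 ≈ -11318.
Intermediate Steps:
V = 11236 (V = (-109 + 1*3)² = (-109 + 3)² = (-106)² = 11236)
x(Z) = (112 + Z)/(2*Z) (x(Z) = (112 + Z)/((2*Z)) = (112 + Z)*(1/(2*Z)) = (112 + Z)/(2*Z))
-22997/x(37) + V/v(-162, 180) = -22997*74/(112 + 37) + 11236/109 = -22997/((½)*(1/37)*149) + 11236*(1/109) = -22997/149/74 + 11236/109 = -22997*74/149 + 11236/109 = -1701778/149 + 11236/109 = -183819638/16241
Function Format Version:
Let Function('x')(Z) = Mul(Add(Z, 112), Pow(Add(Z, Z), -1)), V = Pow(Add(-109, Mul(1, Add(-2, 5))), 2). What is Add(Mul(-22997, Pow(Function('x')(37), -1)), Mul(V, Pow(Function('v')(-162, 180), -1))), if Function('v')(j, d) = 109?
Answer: Rational(-183819638, 16241) ≈ -11318.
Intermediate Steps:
V = 11236 (V = Pow(Add(-109, Mul(1, 3)), 2) = Pow(Add(-109, 3), 2) = Pow(-106, 2) = 11236)
Function('x')(Z) = Mul(Rational(1, 2), Pow(Z, -1), Add(112, Z)) (Function('x')(Z) = Mul(Add(112, Z), Pow(Mul(2, Z), -1)) = Mul(Add(112, Z), Mul(Rational(1, 2), Pow(Z, -1))) = Mul(Rational(1, 2), Pow(Z, -1), Add(112, Z)))
Add(Mul(-22997, Pow(Function('x')(37), -1)), Mul(V, Pow(Function('v')(-162, 180), -1))) = Add(Mul(-22997, Pow(Mul(Rational(1, 2), Pow(37, -1), Add(112, 37)), -1)), Mul(11236, Pow(109, -1))) = Add(Mul(-22997, Pow(Mul(Rational(1, 2), Rational(1, 37), 149), -1)), Mul(11236, Rational(1, 109))) = Add(Mul(-22997, Pow(Rational(149, 74), -1)), Rational(11236, 109)) = Add(Mul(-22997, Rational(74, 149)), Rational(11236, 109)) = Add(Rational(-1701778, 149), Rational(11236, 109)) = Rational(-183819638, 16241)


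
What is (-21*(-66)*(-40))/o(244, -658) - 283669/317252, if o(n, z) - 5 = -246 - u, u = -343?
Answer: -2936230853/5393284 ≈ -544.42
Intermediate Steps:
o(n, z) = 102 (o(n, z) = 5 + (-246 - 1*(-343)) = 5 + (-246 + 343) = 5 + 97 = 102)
(-21*(-66)*(-40))/o(244, -658) - 283669/317252 = (-21*(-66)*(-40))/102 - 283669/317252 = (1386*(-40))*(1/102) - 283669*1/317252 = -55440*1/102 - 283669/317252 = -9240/17 - 283669/317252 = -2936230853/5393284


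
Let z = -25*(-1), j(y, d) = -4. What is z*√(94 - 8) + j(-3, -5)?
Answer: -4 + 25*√86 ≈ 227.84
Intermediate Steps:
z = 25
z*√(94 - 8) + j(-3, -5) = 25*√(94 - 8) - 4 = 25*√86 - 4 = -4 + 25*√86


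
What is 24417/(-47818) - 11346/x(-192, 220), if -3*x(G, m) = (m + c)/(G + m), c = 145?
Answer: 45564702147/17453570 ≈ 2610.6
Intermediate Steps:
x(G, m) = -(145 + m)/(3*(G + m)) (x(G, m) = -(m + 145)/(3*(G + m)) = -(145 + m)/(3*(G + m)))
24417/(-47818) - 11346/x(-192, 220) = 24417/(-47818) - 11346*3*(-192 + 220)/(-145 - 1*220) = 24417*(-1/47818) - 11346*84/(-145 - 220) = -24417/47818 - 11346/((⅓)*(1/28)*(-365)) = -24417/47818 - 11346/(-365/84) = -24417/47818 - 11346*(-84/365) = -24417/47818 + 953064/365 = 45564702147/17453570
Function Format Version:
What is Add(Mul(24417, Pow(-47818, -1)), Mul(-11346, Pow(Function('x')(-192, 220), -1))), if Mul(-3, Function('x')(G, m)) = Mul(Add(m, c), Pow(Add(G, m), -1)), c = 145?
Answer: Rational(45564702147, 17453570) ≈ 2610.6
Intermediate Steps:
Function('x')(G, m) = Mul(Rational(-1, 3), Pow(Add(G, m), -1), Add(145, m)) (Function('x')(G, m) = Mul(Rational(-1, 3), Mul(Add(m, 145), Pow(Add(G, m), -1))) = Mul(Rational(-1, 3), Mul(Add(145, m), Pow(Add(G, m), -1))) = Mul(Rational(-1, 3), Mul(Pow(Add(G, m), -1), Add(145, m))) = Mul(Rational(-1, 3), Pow(Add(G, m), -1), Add(145, m)))
Add(Mul(24417, Pow(-47818, -1)), Mul(-11346, Pow(Function('x')(-192, 220), -1))) = Add(Mul(24417, Pow(-47818, -1)), Mul(-11346, Pow(Mul(Rational(1, 3), Pow(Add(-192, 220), -1), Add(-145, Mul(-1, 220))), -1))) = Add(Mul(24417, Rational(-1, 47818)), Mul(-11346, Pow(Mul(Rational(1, 3), Pow(28, -1), Add(-145, -220)), -1))) = Add(Rational(-24417, 47818), Mul(-11346, Pow(Mul(Rational(1, 3), Rational(1, 28), -365), -1))) = Add(Rational(-24417, 47818), Mul(-11346, Pow(Rational(-365, 84), -1))) = Add(Rational(-24417, 47818), Mul(-11346, Rational(-84, 365))) = Add(Rational(-24417, 47818), Rational(953064, 365)) = Rational(45564702147, 17453570)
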